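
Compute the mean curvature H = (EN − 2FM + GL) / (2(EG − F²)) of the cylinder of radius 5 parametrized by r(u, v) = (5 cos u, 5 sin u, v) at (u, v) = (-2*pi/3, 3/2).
H = -1/10

With E = 25, F = 0, G = 1, L = -5, M = 0, N = 0, assemble
  H = (EN − 2FM + GL) / (2(EG − F²)) = -1/10.
At (u, v) = (-2*pi/3, 3/2): H = -1/10.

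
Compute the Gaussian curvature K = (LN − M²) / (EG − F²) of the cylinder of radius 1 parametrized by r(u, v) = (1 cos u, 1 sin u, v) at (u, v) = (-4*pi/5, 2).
K = 0

Coefficients of the first fundamental form: E = 1, F = 0, G = 1.
Coefficients of the second fundamental form: L = -1, M = 0, N = 0.
Assemble K = (LN − M²)/(EG − F²) = 0. At (u, v) = (-4*pi/5, 2): K = 0.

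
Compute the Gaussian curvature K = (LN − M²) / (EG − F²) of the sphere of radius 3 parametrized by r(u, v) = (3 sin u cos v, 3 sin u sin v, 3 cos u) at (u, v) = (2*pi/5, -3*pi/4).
K = 1/9

Coefficients of the first fundamental form: E = 9, F = 0, G = 9*sin(u)^2.
Coefficients of the second fundamental form: L = -3*sin(u)/Abs(sin(u)), M = 0, N = -3*sin(u)^3/Abs(sin(u)).
Assemble K = (LN − M²)/(EG − F²) = 1/9. At (u, v) = (2*pi/5, -3*pi/4): K = 1/9.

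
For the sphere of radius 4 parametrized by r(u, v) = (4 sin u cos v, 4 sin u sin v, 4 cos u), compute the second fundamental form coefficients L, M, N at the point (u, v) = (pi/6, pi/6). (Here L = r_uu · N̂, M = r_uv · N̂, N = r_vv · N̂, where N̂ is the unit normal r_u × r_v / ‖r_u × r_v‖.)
L = -4;  M = 0;  N = -1

Compute the unit normal N̂(u, v) = (sin(u)^2*cos(v)/Abs(sin(u)), sin(u)^2*sin(v)/Abs(sin(u)), sin(2*u)/(2*Abs(sin(u)))), and the second partials r_uu, r_uv, r_vv. Take dot products:
  L(u, v) = r_uu · N̂ = -4*sin(u)/Abs(sin(u)),
  M(u, v) = r_uv · N̂ = 0,
  N(u, v) = r_vv · N̂ = -4*sin(u)^3/Abs(sin(u)).
Evaluating at (u, v) = (pi/6, pi/6):
  L = -4, M = 0, N = -1.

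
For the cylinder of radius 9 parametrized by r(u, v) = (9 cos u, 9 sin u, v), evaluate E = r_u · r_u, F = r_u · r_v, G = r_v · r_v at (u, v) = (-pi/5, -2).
E = 81;  F = 0;  G = 1

Partials: r_u = (-9*sin(u), 9*cos(u), 0), r_v = (0, 0, 1). As functions of (u, v):
  E = r_u · r_u = 81,
  F = r_u · r_v = 0,
  G = r_v · r_v = 1.
Evaluating at (u, v) = (-pi/5, -2): E = 81, F = 0, G = 1.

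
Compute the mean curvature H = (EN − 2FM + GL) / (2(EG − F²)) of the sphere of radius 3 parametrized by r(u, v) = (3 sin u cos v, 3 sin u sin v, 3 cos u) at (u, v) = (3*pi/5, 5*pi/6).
H = -1/3

With E = 9, F = 0, G = 9*sin(u)^2, L = -3*sin(u)/Abs(sin(u)), M = 0, N = -3*sin(u)^3/Abs(sin(u)), assemble
  H = (EN − 2FM + GL) / (2(EG − F²)) = -sin(u)/(3*Abs(sin(u))).
At (u, v) = (3*pi/5, 5*pi/6): H = -1/3.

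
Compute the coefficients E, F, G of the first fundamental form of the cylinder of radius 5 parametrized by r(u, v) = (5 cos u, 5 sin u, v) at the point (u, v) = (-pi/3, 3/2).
E = 25;  F = 0;  G = 1

Partials: r_u = (-5*sin(u), 5*cos(u), 0), r_v = (0, 0, 1). As functions of (u, v):
  E = r_u · r_u = 25,
  F = r_u · r_v = 0,
  G = r_v · r_v = 1.
Evaluating at (u, v) = (-pi/3, 3/2): E = 25, F = 0, G = 1.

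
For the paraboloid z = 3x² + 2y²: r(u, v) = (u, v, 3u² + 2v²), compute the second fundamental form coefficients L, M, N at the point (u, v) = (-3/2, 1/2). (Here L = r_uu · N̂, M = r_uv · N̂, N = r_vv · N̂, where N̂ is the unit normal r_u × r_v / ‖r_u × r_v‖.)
L = 3*sqrt(86)/43;  M = 0;  N = 2*sqrt(86)/43

Compute the unit normal N̂(u, v) = (-6*u/sqrt(36*u^2 + 16*v^2 + 1), -4*v/sqrt(36*u^2 + 16*v^2 + 1), 1/sqrt(36*u^2 + 16*v^2 + 1)), and the second partials r_uu, r_uv, r_vv. Take dot products:
  L(u, v) = r_uu · N̂ = 6/sqrt(36*u^2 + 16*v^2 + 1),
  M(u, v) = r_uv · N̂ = 0,
  N(u, v) = r_vv · N̂ = 4/sqrt(36*u^2 + 16*v^2 + 1).
Evaluating at (u, v) = (-3/2, 1/2):
  L = 3*sqrt(86)/43, M = 0, N = 2*sqrt(86)/43.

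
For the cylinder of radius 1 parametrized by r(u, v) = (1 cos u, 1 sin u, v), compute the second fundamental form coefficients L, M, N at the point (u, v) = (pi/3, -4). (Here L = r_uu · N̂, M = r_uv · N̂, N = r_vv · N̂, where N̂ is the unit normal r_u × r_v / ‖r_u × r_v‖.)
L = -1;  M = 0;  N = 0

Compute the unit normal N̂(u, v) = (cos(u), sin(u), 0), and the second partials r_uu, r_uv, r_vv. Take dot products:
  L(u, v) = r_uu · N̂ = -1,
  M(u, v) = r_uv · N̂ = 0,
  N(u, v) = r_vv · N̂ = 0.
Evaluating at (u, v) = (pi/3, -4):
  L = -1, M = 0, N = 0.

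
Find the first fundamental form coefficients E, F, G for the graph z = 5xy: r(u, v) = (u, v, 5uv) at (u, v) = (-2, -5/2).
E = 629/4;  F = 125;  G = 101

Partials: r_u = (1, 0, 5*v), r_v = (0, 1, 5*u). As functions of (u, v):
  E = r_u · r_u = 25*v^2 + 1,
  F = r_u · r_v = 25*u*v,
  G = r_v · r_v = 25*u^2 + 1.
Evaluating at (u, v) = (-2, -5/2): E = 629/4, F = 125, G = 101.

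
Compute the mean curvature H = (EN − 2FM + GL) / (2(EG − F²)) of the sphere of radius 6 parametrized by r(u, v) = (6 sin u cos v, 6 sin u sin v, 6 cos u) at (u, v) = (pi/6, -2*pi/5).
H = -1/6

With E = 36, F = 0, G = 36*sin(u)^2, L = -6*sin(u)/Abs(sin(u)), M = 0, N = -6*sin(u)^3/Abs(sin(u)), assemble
  H = (EN − 2FM + GL) / (2(EG − F²)) = -sin(u)/(6*Abs(sin(u))).
At (u, v) = (pi/6, -2*pi/5): H = -1/6.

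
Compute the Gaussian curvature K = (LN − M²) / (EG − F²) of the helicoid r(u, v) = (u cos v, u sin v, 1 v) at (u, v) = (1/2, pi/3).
K = -16/25

Coefficients of the first fundamental form: E = 1, F = 0, G = u^2 + 1.
Coefficients of the second fundamental form: L = 0, M = -1/sqrt(u^2 + 1), N = 0.
Assemble K = (LN − M²)/(EG − F²) = -1/(u^2 + 1)^2. At (u, v) = (1/2, pi/3): K = -16/25.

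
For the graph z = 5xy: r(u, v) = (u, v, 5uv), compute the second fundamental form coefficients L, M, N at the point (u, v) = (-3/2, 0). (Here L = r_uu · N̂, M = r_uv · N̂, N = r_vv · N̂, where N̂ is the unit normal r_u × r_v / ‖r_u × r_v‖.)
L = 0;  M = 10*sqrt(229)/229;  N = 0

Compute the unit normal N̂(u, v) = (-5*v/sqrt(25*u^2 + 25*v^2 + 1), -5*u/sqrt(25*u^2 + 25*v^2 + 1), 1/sqrt(25*u^2 + 25*v^2 + 1)), and the second partials r_uu, r_uv, r_vv. Take dot products:
  L(u, v) = r_uu · N̂ = 0,
  M(u, v) = r_uv · N̂ = 5/sqrt(25*u^2 + 25*v^2 + 1),
  N(u, v) = r_vv · N̂ = 0.
Evaluating at (u, v) = (-3/2, 0):
  L = 0, M = 10*sqrt(229)/229, N = 0.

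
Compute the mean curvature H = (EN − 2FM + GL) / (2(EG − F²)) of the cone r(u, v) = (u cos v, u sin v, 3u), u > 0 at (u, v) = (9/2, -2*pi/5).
H = sqrt(10)/30

With E = 10, F = 0, G = u^2, L = 0, M = 0, N = 3*sqrt(10)*u^2/(10*Abs(u)), assemble
  H = (EN − 2FM + GL) / (2(EG − F²)) = 3*sqrt(10)/(20*Abs(u)).
At (u, v) = (9/2, -2*pi/5): H = sqrt(10)/30.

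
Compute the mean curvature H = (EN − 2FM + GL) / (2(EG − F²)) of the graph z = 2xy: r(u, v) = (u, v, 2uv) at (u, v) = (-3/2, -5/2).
H = -6*sqrt(35)/245

With E = 4*v^2 + 1, F = 4*u*v, G = 4*u^2 + 1, L = 0, M = 2/sqrt(4*u^2 + 4*v^2 + 1), N = 0, assemble
  H = (EN − 2FM + GL) / (2(EG − F²)) = -8*u*v/(4*u^2 + 4*v^2 + 1)^(3/2).
At (u, v) = (-3/2, -5/2): H = -6*sqrt(35)/245.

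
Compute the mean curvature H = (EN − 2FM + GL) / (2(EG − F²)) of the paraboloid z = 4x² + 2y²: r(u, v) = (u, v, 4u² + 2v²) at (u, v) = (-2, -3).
H = 1094*sqrt(401)/160801

With E = 64*u^2 + 1, F = 32*u*v, G = 16*v^2 + 1, L = 8/sqrt(64*u^2 + 16*v^2 + 1), M = 0, N = 4/sqrt(64*u^2 + 16*v^2 + 1), assemble
  H = (EN − 2FM + GL) / (2(EG − F²)) = 2*(64*u^2 + 32*v^2 + 3)/(64*u^2 + 16*v^2 + 1)^(3/2).
At (u, v) = (-2, -3): H = 1094*sqrt(401)/160801.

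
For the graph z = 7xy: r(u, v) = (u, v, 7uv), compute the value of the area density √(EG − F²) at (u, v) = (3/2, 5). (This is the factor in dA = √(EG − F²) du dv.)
√(EG − F²)|_{(3/2, 5)} = sqrt(5345)/2

E = 49*v^2 + 1, F = 49*u*v, G = 49*u^2 + 1, so EG − F² = 49*u^2 + 49*v^2 + 1. Taking the positive square root: √(EG − F²) = sqrt(49*u^2 + 49*v^2 + 1). At (u, v) = (3/2, 5): sqrt(5345)/2.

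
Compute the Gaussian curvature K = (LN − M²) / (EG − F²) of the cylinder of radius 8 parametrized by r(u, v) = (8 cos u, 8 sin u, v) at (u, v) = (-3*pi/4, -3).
K = 0

Coefficients of the first fundamental form: E = 64, F = 0, G = 1.
Coefficients of the second fundamental form: L = -8, M = 0, N = 0.
Assemble K = (LN − M²)/(EG − F²) = 0. At (u, v) = (-3*pi/4, -3): K = 0.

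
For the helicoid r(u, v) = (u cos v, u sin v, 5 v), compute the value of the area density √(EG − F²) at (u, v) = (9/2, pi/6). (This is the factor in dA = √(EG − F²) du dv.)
√(EG − F²)|_{(9/2, pi/6)} = sqrt(181)/2

E = 1, F = 0, G = u^2 + 25, so EG − F² = u^2 + 25. Taking the positive square root: √(EG − F²) = sqrt(u^2 + 25). At (u, v) = (9/2, pi/6): sqrt(181)/2.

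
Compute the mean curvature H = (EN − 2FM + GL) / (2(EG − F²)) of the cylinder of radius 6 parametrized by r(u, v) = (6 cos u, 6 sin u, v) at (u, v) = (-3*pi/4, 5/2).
H = -1/12

With E = 36, F = 0, G = 1, L = -6, M = 0, N = 0, assemble
  H = (EN − 2FM + GL) / (2(EG − F²)) = -1/12.
At (u, v) = (-3*pi/4, 5/2): H = -1/12.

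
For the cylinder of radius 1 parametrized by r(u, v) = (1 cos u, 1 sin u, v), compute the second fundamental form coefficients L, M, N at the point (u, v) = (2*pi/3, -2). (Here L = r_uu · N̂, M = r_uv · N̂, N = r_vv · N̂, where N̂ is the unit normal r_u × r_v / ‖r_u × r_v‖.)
L = -1;  M = 0;  N = 0

Compute the unit normal N̂(u, v) = (cos(u), sin(u), 0), and the second partials r_uu, r_uv, r_vv. Take dot products:
  L(u, v) = r_uu · N̂ = -1,
  M(u, v) = r_uv · N̂ = 0,
  N(u, v) = r_vv · N̂ = 0.
Evaluating at (u, v) = (2*pi/3, -2):
  L = -1, M = 0, N = 0.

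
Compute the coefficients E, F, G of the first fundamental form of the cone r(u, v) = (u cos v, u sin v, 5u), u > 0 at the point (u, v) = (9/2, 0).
E = 26;  F = 0;  G = 81/4

Partials: r_u = (cos(v), sin(v), 5), r_v = (-u*sin(v), u*cos(v), 0). As functions of (u, v):
  E = r_u · r_u = 26,
  F = r_u · r_v = 0,
  G = r_v · r_v = u^2.
Evaluating at (u, v) = (9/2, 0): E = 26, F = 0, G = 81/4.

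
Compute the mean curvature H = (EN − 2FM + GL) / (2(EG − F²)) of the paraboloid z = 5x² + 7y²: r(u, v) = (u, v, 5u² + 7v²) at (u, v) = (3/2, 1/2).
H = 1832*sqrt(11)/15125

With E = 100*u^2 + 1, F = 140*u*v, G = 196*v^2 + 1, L = 10/sqrt(100*u^2 + 196*v^2 + 1), M = 0, N = 14/sqrt(100*u^2 + 196*v^2 + 1), assemble
  H = (EN − 2FM + GL) / (2(EG − F²)) = 4*(175*u^2 + 245*v^2 + 3)/(100*u^2 + 196*v^2 + 1)^(3/2).
At (u, v) = (3/2, 1/2): H = 1832*sqrt(11)/15125.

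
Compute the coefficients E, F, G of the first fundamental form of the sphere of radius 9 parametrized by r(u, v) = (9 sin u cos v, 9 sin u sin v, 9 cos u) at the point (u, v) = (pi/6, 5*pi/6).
E = 81;  F = 0;  G = 81/4

Partials: r_u = (9*cos(u)*cos(v), 9*sin(v)*cos(u), -9*sin(u)), r_v = (-9*sin(u)*sin(v), 9*sin(u)*cos(v), 0). As functions of (u, v):
  E = r_u · r_u = 81,
  F = r_u · r_v = 0,
  G = r_v · r_v = 81*sin(u)^2.
Evaluating at (u, v) = (pi/6, 5*pi/6): E = 81, F = 0, G = 81/4.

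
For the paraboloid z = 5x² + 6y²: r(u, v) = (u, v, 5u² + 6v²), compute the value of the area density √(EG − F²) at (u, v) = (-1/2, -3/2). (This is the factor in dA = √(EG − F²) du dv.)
√(EG − F²)|_{(-1/2, -3/2)} = 5*sqrt(14)

E = 100*u^2 + 1, F = 120*u*v, G = 144*v^2 + 1, so EG − F² = 100*u^2 + 144*v^2 + 1. Taking the positive square root: √(EG − F²) = sqrt(100*u^2 + 144*v^2 + 1). At (u, v) = (-1/2, -3/2): 5*sqrt(14).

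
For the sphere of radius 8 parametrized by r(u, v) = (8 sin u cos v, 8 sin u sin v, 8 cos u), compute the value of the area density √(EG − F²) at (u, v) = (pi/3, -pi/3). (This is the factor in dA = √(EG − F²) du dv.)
√(EG − F²)|_{(pi/3, -pi/3)} = 32*sqrt(3)

E = 64, F = 0, G = 64*sin(u)^2, so EG − F² = 4096*sin(u)^2. Taking the positive square root: √(EG − F²) = 64*Abs(sin(u)). At (u, v) = (pi/3, -pi/3): 32*sqrt(3).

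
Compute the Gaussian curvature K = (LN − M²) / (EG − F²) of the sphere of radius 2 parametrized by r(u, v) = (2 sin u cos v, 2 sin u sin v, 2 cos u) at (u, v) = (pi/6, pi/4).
K = 1/4

Coefficients of the first fundamental form: E = 4, F = 0, G = 4*sin(u)^2.
Coefficients of the second fundamental form: L = -2*sin(u)/Abs(sin(u)), M = 0, N = -2*sin(u)^3/Abs(sin(u)).
Assemble K = (LN − M²)/(EG − F²) = 1/4. At (u, v) = (pi/6, pi/4): K = 1/4.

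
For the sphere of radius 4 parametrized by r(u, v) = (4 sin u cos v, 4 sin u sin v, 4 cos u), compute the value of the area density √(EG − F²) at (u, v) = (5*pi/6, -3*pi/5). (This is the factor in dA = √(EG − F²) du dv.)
√(EG − F²)|_{(5*pi/6, -3*pi/5)} = 8

E = 16, F = 0, G = 16*sin(u)^2, so EG − F² = 256*sin(u)^2. Taking the positive square root: √(EG − F²) = 16*Abs(sin(u)). At (u, v) = (5*pi/6, -3*pi/5): 8.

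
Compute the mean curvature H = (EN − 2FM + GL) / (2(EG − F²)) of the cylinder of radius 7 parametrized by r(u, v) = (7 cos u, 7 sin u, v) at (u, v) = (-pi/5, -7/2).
H = -1/14

With E = 49, F = 0, G = 1, L = -7, M = 0, N = 0, assemble
  H = (EN − 2FM + GL) / (2(EG − F²)) = -1/14.
At (u, v) = (-pi/5, -7/2): H = -1/14.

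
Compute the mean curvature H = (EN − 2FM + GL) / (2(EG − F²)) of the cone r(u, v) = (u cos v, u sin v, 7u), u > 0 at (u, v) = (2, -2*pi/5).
H = 7*sqrt(2)/40

With E = 50, F = 0, G = u^2, L = 0, M = 0, N = 7*sqrt(2)*u^2/(10*Abs(u)), assemble
  H = (EN − 2FM + GL) / (2(EG − F²)) = 7*sqrt(2)/(20*Abs(u)).
At (u, v) = (2, -2*pi/5): H = 7*sqrt(2)/40.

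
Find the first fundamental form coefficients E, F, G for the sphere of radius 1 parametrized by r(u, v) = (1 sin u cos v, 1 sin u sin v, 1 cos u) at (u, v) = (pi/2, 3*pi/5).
E = 1;  F = 0;  G = 1

Partials: r_u = (cos(u)*cos(v), sin(v)*cos(u), -sin(u)), r_v = (-sin(u)*sin(v), sin(u)*cos(v), 0). As functions of (u, v):
  E = r_u · r_u = 1,
  F = r_u · r_v = 0,
  G = r_v · r_v = sin(u)^2.
Evaluating at (u, v) = (pi/2, 3*pi/5): E = 1, F = 0, G = 1.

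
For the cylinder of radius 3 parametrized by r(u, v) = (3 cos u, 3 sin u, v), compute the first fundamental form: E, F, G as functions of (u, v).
E = 9;  F = 0;  G = 1

Compute partials: r_u = (-3*sin(u), 3*cos(u), 0), r_v = (0, 0, 1). Then
  E = r_u · r_u = 9,
  F = r_u · r_v = 0,
  G = r_v · r_v = 1.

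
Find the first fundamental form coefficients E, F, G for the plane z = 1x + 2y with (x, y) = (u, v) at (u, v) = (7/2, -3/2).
E = 2;  F = 2;  G = 5

Partials: r_u = (1, 0, 1), r_v = (0, 1, 2). As functions of (u, v):
  E = r_u · r_u = 2,
  F = r_u · r_v = 2,
  G = r_v · r_v = 5.
Evaluating at (u, v) = (7/2, -3/2): E = 2, F = 2, G = 5.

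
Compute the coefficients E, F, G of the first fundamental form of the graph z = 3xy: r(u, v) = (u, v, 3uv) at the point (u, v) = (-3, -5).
E = 226;  F = 135;  G = 82

Partials: r_u = (1, 0, 3*v), r_v = (0, 1, 3*u). As functions of (u, v):
  E = r_u · r_u = 9*v^2 + 1,
  F = r_u · r_v = 9*u*v,
  G = r_v · r_v = 9*u^2 + 1.
Evaluating at (u, v) = (-3, -5): E = 226, F = 135, G = 82.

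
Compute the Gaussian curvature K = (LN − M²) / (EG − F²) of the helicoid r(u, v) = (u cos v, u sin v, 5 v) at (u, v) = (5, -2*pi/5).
K = -1/100

Coefficients of the first fundamental form: E = 1, F = 0, G = u^2 + 25.
Coefficients of the second fundamental form: L = 0, M = -5/sqrt(u^2 + 25), N = 0.
Assemble K = (LN − M²)/(EG − F²) = -25/(u^2 + 25)^2. At (u, v) = (5, -2*pi/5): K = -1/100.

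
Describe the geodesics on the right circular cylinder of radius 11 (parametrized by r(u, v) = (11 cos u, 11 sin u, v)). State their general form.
The cylinder is flat (K = 0) and locally isometric to the plane via the development (u, v) ↦ (11 u, v). Geodesics are the pre-images of straight lines: circles (v constant), vertical lines (u constant), and helices (v = c · u + d) for constants c, d.

A right cylinder has E = 11², F = 0, G = 1, so EG − F² = 11², and L = −11, M = N = 0, giving K = (LN − M²)/(EG − F²) = 0 everywhere. A flat surface is locally isometric to the Euclidean plane via the map (u, v) ↦ (11 u, v). Straight lines in the (x̃, ỹ) plane pull back to: (a) horizontal circles (v = const), (b) vertical generators (u = const), and (c) helices (11 u tan θ = v, i.e. v = c · u + d).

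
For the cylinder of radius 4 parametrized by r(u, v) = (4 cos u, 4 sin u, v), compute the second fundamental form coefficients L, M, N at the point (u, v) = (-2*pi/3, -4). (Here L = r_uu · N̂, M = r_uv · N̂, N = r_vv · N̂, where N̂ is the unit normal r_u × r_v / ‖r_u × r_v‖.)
L = -4;  M = 0;  N = 0

Compute the unit normal N̂(u, v) = (cos(u), sin(u), 0), and the second partials r_uu, r_uv, r_vv. Take dot products:
  L(u, v) = r_uu · N̂ = -4,
  M(u, v) = r_uv · N̂ = 0,
  N(u, v) = r_vv · N̂ = 0.
Evaluating at (u, v) = (-2*pi/3, -4):
  L = -4, M = 0, N = 0.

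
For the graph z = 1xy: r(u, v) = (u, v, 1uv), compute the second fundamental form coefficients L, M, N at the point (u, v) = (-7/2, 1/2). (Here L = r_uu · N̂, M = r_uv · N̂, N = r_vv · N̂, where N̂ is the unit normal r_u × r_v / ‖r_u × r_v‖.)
L = 0;  M = sqrt(6)/9;  N = 0

Compute the unit normal N̂(u, v) = (-v/sqrt(u^2 + v^2 + 1), -u/sqrt(u^2 + v^2 + 1), 1/sqrt(u^2 + v^2 + 1)), and the second partials r_uu, r_uv, r_vv. Take dot products:
  L(u, v) = r_uu · N̂ = 0,
  M(u, v) = r_uv · N̂ = 1/sqrt(u^2 + v^2 + 1),
  N(u, v) = r_vv · N̂ = 0.
Evaluating at (u, v) = (-7/2, 1/2):
  L = 0, M = sqrt(6)/9, N = 0.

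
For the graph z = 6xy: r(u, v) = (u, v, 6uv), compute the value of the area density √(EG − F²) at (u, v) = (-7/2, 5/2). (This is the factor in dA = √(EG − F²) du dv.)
√(EG − F²)|_{(-7/2, 5/2)} = sqrt(667)

E = 36*v^2 + 1, F = 36*u*v, G = 36*u^2 + 1, so EG − F² = 36*u^2 + 36*v^2 + 1. Taking the positive square root: √(EG − F²) = sqrt(36*u^2 + 36*v^2 + 1). At (u, v) = (-7/2, 5/2): sqrt(667).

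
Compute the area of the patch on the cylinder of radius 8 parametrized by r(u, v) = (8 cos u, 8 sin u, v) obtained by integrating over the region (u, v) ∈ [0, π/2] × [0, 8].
Area = 32*pi

Area = ∫∫ √(EG − F²) du dv with √(EG − F²) = 8. Integrating over [0, π/2] × [0, 8] gives 32*pi.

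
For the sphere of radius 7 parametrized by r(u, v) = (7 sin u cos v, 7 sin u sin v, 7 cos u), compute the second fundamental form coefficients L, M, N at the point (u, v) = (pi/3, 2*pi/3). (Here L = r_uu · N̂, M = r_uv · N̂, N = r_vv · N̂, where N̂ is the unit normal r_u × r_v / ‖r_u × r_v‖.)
L = -7;  M = 0;  N = -21/4

Compute the unit normal N̂(u, v) = (sin(u)^2*cos(v)/Abs(sin(u)), sin(u)^2*sin(v)/Abs(sin(u)), sin(2*u)/(2*Abs(sin(u)))), and the second partials r_uu, r_uv, r_vv. Take dot products:
  L(u, v) = r_uu · N̂ = -7*sin(u)/Abs(sin(u)),
  M(u, v) = r_uv · N̂ = 0,
  N(u, v) = r_vv · N̂ = -7*sin(u)^3/Abs(sin(u)).
Evaluating at (u, v) = (pi/3, 2*pi/3):
  L = -7, M = 0, N = -21/4.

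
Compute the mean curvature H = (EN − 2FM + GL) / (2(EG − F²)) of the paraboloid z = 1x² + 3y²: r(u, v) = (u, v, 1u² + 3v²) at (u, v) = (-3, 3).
H = 436/6859

With E = 4*u^2 + 1, F = 12*u*v, G = 36*v^2 + 1, L = 2/sqrt(4*u^2 + 36*v^2 + 1), M = 0, N = 6/sqrt(4*u^2 + 36*v^2 + 1), assemble
  H = (EN − 2FM + GL) / (2(EG − F²)) = 4*(3*u^2 + 9*v^2 + 1)/(4*u^2 + 36*v^2 + 1)^(3/2).
At (u, v) = (-3, 3): H = 436/6859.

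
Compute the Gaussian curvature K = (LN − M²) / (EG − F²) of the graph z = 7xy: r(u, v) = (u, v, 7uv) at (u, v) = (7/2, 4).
K = -784/30702681

Coefficients of the first fundamental form: E = 49*v^2 + 1, F = 49*u*v, G = 49*u^2 + 1.
Coefficients of the second fundamental form: L = 0, M = 7/sqrt(49*u^2 + 49*v^2 + 1), N = 0.
Assemble K = (LN − M²)/(EG − F²) = -49/(2401*u^4 + 4802*u^2*v^2 + 98*u^2 + 2401*v^4 + 98*v^2 + 1). At (u, v) = (7/2, 4): K = -784/30702681.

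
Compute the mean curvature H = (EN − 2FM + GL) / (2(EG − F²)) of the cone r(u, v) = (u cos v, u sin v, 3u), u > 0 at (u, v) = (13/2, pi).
H = 3*sqrt(10)/130

With E = 10, F = 0, G = u^2, L = 0, M = 0, N = 3*sqrt(10)*u^2/(10*Abs(u)), assemble
  H = (EN − 2FM + GL) / (2(EG − F²)) = 3*sqrt(10)/(20*Abs(u)).
At (u, v) = (13/2, pi): H = 3*sqrt(10)/130.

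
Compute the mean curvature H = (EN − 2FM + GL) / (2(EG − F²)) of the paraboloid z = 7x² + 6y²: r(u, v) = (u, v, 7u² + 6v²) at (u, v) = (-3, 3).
H = 19669*sqrt(3061)/9369721

With E = 196*u^2 + 1, F = 168*u*v, G = 144*v^2 + 1, L = 14/sqrt(196*u^2 + 144*v^2 + 1), M = 0, N = 12/sqrt(196*u^2 + 144*v^2 + 1), assemble
  H = (EN − 2FM + GL) / (2(EG − F²)) = (1176*u^2 + 1008*v^2 + 13)/(196*u^2 + 144*v^2 + 1)^(3/2).
At (u, v) = (-3, 3): H = 19669*sqrt(3061)/9369721.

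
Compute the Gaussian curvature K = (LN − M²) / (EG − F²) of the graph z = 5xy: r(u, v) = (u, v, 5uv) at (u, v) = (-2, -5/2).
K = -400/1058841

Coefficients of the first fundamental form: E = 25*v^2 + 1, F = 25*u*v, G = 25*u^2 + 1.
Coefficients of the second fundamental form: L = 0, M = 5/sqrt(25*u^2 + 25*v^2 + 1), N = 0.
Assemble K = (LN − M²)/(EG − F²) = -25/(625*u^4 + 1250*u^2*v^2 + 50*u^2 + 625*v^4 + 50*v^2 + 1). At (u, v) = (-2, -5/2): K = -400/1058841.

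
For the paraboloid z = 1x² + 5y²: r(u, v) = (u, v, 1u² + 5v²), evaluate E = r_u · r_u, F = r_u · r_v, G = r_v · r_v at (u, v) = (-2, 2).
E = 17;  F = -80;  G = 401

Partials: r_u = (1, 0, 2*u), r_v = (0, 1, 10*v). As functions of (u, v):
  E = r_u · r_u = 4*u^2 + 1,
  F = r_u · r_v = 20*u*v,
  G = r_v · r_v = 100*v^2 + 1.
Evaluating at (u, v) = (-2, 2): E = 17, F = -80, G = 401.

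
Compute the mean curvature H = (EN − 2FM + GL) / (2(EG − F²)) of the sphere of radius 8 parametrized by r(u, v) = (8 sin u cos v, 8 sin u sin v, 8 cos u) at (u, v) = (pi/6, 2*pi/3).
H = -1/8

With E = 64, F = 0, G = 64*sin(u)^2, L = -8*sin(u)/Abs(sin(u)), M = 0, N = -8*sin(u)^3/Abs(sin(u)), assemble
  H = (EN − 2FM + GL) / (2(EG − F²)) = -sin(u)/(8*Abs(sin(u))).
At (u, v) = (pi/6, 2*pi/3): H = -1/8.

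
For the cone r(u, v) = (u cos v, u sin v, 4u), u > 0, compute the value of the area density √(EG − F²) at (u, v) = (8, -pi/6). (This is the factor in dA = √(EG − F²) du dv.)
√(EG − F²)|_{(8, -pi/6)} = 8*sqrt(17)

E = 17, F = 0, G = u^2, so EG − F² = 17*u^2. Taking the positive square root: √(EG − F²) = sqrt(17)*Abs(u). At (u, v) = (8, -pi/6): 8*sqrt(17).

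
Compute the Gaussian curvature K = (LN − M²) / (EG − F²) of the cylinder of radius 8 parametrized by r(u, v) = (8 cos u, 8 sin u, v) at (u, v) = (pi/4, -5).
K = 0

Coefficients of the first fundamental form: E = 64, F = 0, G = 1.
Coefficients of the second fundamental form: L = -8, M = 0, N = 0.
Assemble K = (LN − M²)/(EG − F²) = 0. At (u, v) = (pi/4, -5): K = 0.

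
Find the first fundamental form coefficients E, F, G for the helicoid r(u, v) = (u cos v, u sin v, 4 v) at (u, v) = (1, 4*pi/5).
E = 1;  F = 0;  G = 17

Partials: r_u = (cos(v), sin(v), 0), r_v = (-u*sin(v), u*cos(v), 4). As functions of (u, v):
  E = r_u · r_u = 1,
  F = r_u · r_v = 0,
  G = r_v · r_v = u^2 + 16.
Evaluating at (u, v) = (1, 4*pi/5): E = 1, F = 0, G = 17.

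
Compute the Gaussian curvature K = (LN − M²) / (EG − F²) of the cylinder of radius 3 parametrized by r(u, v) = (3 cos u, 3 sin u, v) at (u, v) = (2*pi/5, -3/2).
K = 0

Coefficients of the first fundamental form: E = 9, F = 0, G = 1.
Coefficients of the second fundamental form: L = -3, M = 0, N = 0.
Assemble K = (LN − M²)/(EG − F²) = 0. At (u, v) = (2*pi/5, -3/2): K = 0.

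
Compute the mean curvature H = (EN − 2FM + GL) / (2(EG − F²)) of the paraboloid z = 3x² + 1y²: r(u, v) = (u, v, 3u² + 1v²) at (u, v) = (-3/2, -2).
H = 19*sqrt(2)/196

With E = 36*u^2 + 1, F = 12*u*v, G = 4*v^2 + 1, L = 6/sqrt(36*u^2 + 4*v^2 + 1), M = 0, N = 2/sqrt(36*u^2 + 4*v^2 + 1), assemble
  H = (EN − 2FM + GL) / (2(EG − F²)) = 4*(9*u^2 + 3*v^2 + 1)/(36*u^2 + 4*v^2 + 1)^(3/2).
At (u, v) = (-3/2, -2): H = 19*sqrt(2)/196.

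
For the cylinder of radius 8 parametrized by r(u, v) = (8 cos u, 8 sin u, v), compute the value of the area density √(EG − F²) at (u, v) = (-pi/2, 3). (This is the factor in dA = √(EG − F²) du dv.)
√(EG − F²)|_{(-pi/2, 3)} = 8

E = 64, F = 0, G = 1, so EG − F² = 64. Taking the positive square root: √(EG − F²) = 8. At (u, v) = (-pi/2, 3): 8.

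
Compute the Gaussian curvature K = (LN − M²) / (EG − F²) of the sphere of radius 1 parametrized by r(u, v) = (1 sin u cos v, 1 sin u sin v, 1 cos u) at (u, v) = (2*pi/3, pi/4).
K = 1

Coefficients of the first fundamental form: E = 1, F = 0, G = sin(u)^2.
Coefficients of the second fundamental form: L = -sin(u)/Abs(sin(u)), M = 0, N = -sin(u)^3/Abs(sin(u)).
Assemble K = (LN − M²)/(EG − F²) = 1. At (u, v) = (2*pi/3, pi/4): K = 1.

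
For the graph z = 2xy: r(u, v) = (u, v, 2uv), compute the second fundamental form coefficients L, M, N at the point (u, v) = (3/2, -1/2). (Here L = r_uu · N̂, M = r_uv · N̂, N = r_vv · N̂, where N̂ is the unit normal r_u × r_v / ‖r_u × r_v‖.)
L = 0;  M = 2*sqrt(11)/11;  N = 0

Compute the unit normal N̂(u, v) = (-2*v/sqrt(4*u^2 + 4*v^2 + 1), -2*u/sqrt(4*u^2 + 4*v^2 + 1), 1/sqrt(4*u^2 + 4*v^2 + 1)), and the second partials r_uu, r_uv, r_vv. Take dot products:
  L(u, v) = r_uu · N̂ = 0,
  M(u, v) = r_uv · N̂ = 2/sqrt(4*u^2 + 4*v^2 + 1),
  N(u, v) = r_vv · N̂ = 0.
Evaluating at (u, v) = (3/2, -1/2):
  L = 0, M = 2*sqrt(11)/11, N = 0.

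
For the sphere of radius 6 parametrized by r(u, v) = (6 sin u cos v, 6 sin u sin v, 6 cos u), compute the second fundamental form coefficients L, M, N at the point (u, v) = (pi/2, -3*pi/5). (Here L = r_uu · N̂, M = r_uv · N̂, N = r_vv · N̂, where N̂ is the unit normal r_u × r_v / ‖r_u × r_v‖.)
L = -6;  M = 0;  N = -6

Compute the unit normal N̂(u, v) = (sin(u)^2*cos(v)/Abs(sin(u)), sin(u)^2*sin(v)/Abs(sin(u)), sin(2*u)/(2*Abs(sin(u)))), and the second partials r_uu, r_uv, r_vv. Take dot products:
  L(u, v) = r_uu · N̂ = -6*sin(u)/Abs(sin(u)),
  M(u, v) = r_uv · N̂ = 0,
  N(u, v) = r_vv · N̂ = -6*sin(u)^3/Abs(sin(u)).
Evaluating at (u, v) = (pi/2, -3*pi/5):
  L = -6, M = 0, N = -6.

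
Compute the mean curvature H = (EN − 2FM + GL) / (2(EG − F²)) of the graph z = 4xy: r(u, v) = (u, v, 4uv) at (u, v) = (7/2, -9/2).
H = 1008*sqrt(521)/271441

With E = 16*v^2 + 1, F = 16*u*v, G = 16*u^2 + 1, L = 0, M = 4/sqrt(16*u^2 + 16*v^2 + 1), N = 0, assemble
  H = (EN − 2FM + GL) / (2(EG − F²)) = -64*u*v/(16*u^2 + 16*v^2 + 1)^(3/2).
At (u, v) = (7/2, -9/2): H = 1008*sqrt(521)/271441.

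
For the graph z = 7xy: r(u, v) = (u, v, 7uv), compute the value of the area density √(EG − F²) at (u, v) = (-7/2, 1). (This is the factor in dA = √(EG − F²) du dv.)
√(EG − F²)|_{(-7/2, 1)} = 51/2

E = 49*v^2 + 1, F = 49*u*v, G = 49*u^2 + 1, so EG − F² = 49*u^2 + 49*v^2 + 1. Taking the positive square root: √(EG − F²) = sqrt(49*u^2 + 49*v^2 + 1). At (u, v) = (-7/2, 1): 51/2.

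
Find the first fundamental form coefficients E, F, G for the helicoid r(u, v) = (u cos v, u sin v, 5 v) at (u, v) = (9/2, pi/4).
E = 1;  F = 0;  G = 181/4

Partials: r_u = (cos(v), sin(v), 0), r_v = (-u*sin(v), u*cos(v), 5). As functions of (u, v):
  E = r_u · r_u = 1,
  F = r_u · r_v = 0,
  G = r_v · r_v = u^2 + 25.
Evaluating at (u, v) = (9/2, pi/4): E = 1, F = 0, G = 181/4.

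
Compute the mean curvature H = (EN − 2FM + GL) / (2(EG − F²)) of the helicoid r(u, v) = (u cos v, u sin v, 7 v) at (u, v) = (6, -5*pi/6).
H = 0

With E = 1, F = 0, G = u^2 + 49, L = 0, M = -7/sqrt(u^2 + 49), N = 0, assemble
  H = (EN − 2FM + GL) / (2(EG − F²)) = 0.
At (u, v) = (6, -5*pi/6): H = 0.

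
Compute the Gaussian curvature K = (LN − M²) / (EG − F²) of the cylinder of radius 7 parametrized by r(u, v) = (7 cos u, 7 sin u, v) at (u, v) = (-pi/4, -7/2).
K = 0

Coefficients of the first fundamental form: E = 49, F = 0, G = 1.
Coefficients of the second fundamental form: L = -7, M = 0, N = 0.
Assemble K = (LN − M²)/(EG − F²) = 0. At (u, v) = (-pi/4, -7/2): K = 0.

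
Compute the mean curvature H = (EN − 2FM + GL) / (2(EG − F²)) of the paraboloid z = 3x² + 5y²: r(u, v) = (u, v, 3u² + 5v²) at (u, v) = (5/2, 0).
H = 1133*sqrt(226)/51076

With E = 36*u^2 + 1, F = 60*u*v, G = 100*v^2 + 1, L = 6/sqrt(36*u^2 + 100*v^2 + 1), M = 0, N = 10/sqrt(36*u^2 + 100*v^2 + 1), assemble
  H = (EN − 2FM + GL) / (2(EG − F²)) = 4*(45*u^2 + 75*v^2 + 2)/(36*u^2 + 100*v^2 + 1)^(3/2).
At (u, v) = (5/2, 0): H = 1133*sqrt(226)/51076.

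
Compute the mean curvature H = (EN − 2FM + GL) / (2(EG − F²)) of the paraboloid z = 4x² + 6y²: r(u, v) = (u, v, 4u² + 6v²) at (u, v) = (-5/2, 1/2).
H = 2554*sqrt(437)/190969

With E = 64*u^2 + 1, F = 96*u*v, G = 144*v^2 + 1, L = 8/sqrt(64*u^2 + 144*v^2 + 1), M = 0, N = 12/sqrt(64*u^2 + 144*v^2 + 1), assemble
  H = (EN − 2FM + GL) / (2(EG − F²)) = 2*(192*u^2 + 288*v^2 + 5)/(64*u^2 + 144*v^2 + 1)^(3/2).
At (u, v) = (-5/2, 1/2): H = 2554*sqrt(437)/190969.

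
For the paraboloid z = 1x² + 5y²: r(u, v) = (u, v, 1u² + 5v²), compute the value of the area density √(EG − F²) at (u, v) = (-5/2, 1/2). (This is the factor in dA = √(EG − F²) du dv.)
√(EG − F²)|_{(-5/2, 1/2)} = sqrt(51)

E = 4*u^2 + 1, F = 20*u*v, G = 100*v^2 + 1, so EG − F² = 4*u^2 + 100*v^2 + 1. Taking the positive square root: √(EG − F²) = sqrt(4*u^2 + 100*v^2 + 1). At (u, v) = (-5/2, 1/2): sqrt(51).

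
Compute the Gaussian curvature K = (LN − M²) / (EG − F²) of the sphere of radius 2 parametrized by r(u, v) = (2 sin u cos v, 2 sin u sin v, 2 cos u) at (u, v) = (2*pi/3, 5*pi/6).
K = 1/4

Coefficients of the first fundamental form: E = 4, F = 0, G = 4*sin(u)^2.
Coefficients of the second fundamental form: L = -2*sin(u)/Abs(sin(u)), M = 0, N = -2*sin(u)^3/Abs(sin(u)).
Assemble K = (LN − M²)/(EG − F²) = 1/4. At (u, v) = (2*pi/3, 5*pi/6): K = 1/4.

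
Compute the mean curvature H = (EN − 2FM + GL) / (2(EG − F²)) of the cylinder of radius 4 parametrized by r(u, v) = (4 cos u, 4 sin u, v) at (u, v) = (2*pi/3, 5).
H = -1/8

With E = 16, F = 0, G = 1, L = -4, M = 0, N = 0, assemble
  H = (EN − 2FM + GL) / (2(EG − F²)) = -1/8.
At (u, v) = (2*pi/3, 5): H = -1/8.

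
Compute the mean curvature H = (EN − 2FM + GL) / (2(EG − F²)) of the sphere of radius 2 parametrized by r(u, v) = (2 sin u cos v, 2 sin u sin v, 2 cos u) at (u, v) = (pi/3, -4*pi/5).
H = -1/2

With E = 4, F = 0, G = 4*sin(u)^2, L = -2*sin(u)/Abs(sin(u)), M = 0, N = -2*sin(u)^3/Abs(sin(u)), assemble
  H = (EN − 2FM + GL) / (2(EG − F²)) = -sin(u)/(2*Abs(sin(u))).
At (u, v) = (pi/3, -4*pi/5): H = -1/2.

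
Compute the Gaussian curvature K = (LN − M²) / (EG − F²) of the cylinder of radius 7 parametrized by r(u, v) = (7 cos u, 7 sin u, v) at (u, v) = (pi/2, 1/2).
K = 0

Coefficients of the first fundamental form: E = 49, F = 0, G = 1.
Coefficients of the second fundamental form: L = -7, M = 0, N = 0.
Assemble K = (LN − M²)/(EG − F²) = 0. At (u, v) = (pi/2, 1/2): K = 0.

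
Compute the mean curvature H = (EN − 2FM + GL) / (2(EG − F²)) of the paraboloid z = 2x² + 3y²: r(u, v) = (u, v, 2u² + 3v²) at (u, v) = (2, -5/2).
H = 647*sqrt(290)/84100

With E = 16*u^2 + 1, F = 24*u*v, G = 36*v^2 + 1, L = 4/sqrt(16*u^2 + 36*v^2 + 1), M = 0, N = 6/sqrt(16*u^2 + 36*v^2 + 1), assemble
  H = (EN − 2FM + GL) / (2(EG − F²)) = (48*u^2 + 72*v^2 + 5)/(16*u^2 + 36*v^2 + 1)^(3/2).
At (u, v) = (2, -5/2): H = 647*sqrt(290)/84100.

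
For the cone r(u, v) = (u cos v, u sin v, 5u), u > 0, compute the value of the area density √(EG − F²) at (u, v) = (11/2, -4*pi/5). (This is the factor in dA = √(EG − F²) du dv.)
√(EG − F²)|_{(11/2, -4*pi/5)} = 11*sqrt(26)/2

E = 26, F = 0, G = u^2, so EG − F² = 26*u^2. Taking the positive square root: √(EG − F²) = sqrt(26)*Abs(u). At (u, v) = (11/2, -4*pi/5): 11*sqrt(26)/2.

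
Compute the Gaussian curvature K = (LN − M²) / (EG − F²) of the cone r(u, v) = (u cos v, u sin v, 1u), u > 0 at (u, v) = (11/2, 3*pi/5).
K = 0

Coefficients of the first fundamental form: E = 2, F = 0, G = u^2.
Coefficients of the second fundamental form: L = 0, M = 0, N = sqrt(2)*u^2/(2*Abs(u)).
Assemble K = (LN − M²)/(EG − F²) = 0. At (u, v) = (11/2, 3*pi/5): K = 0.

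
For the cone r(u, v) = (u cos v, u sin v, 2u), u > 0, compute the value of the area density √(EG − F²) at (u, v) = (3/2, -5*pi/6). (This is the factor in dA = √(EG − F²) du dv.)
√(EG − F²)|_{(3/2, -5*pi/6)} = 3*sqrt(5)/2

E = 5, F = 0, G = u^2, so EG − F² = 5*u^2. Taking the positive square root: √(EG − F²) = sqrt(5)*Abs(u). At (u, v) = (3/2, -5*pi/6): 3*sqrt(5)/2.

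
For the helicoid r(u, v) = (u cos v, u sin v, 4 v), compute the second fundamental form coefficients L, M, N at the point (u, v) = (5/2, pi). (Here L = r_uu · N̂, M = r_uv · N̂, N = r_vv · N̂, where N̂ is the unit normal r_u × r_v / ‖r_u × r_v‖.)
L = 0;  M = -8*sqrt(89)/89;  N = 0

Compute the unit normal N̂(u, v) = (4*sin(v)/sqrt(u^2 + 16), -4*cos(v)/sqrt(u^2 + 16), u/sqrt(u^2 + 16)), and the second partials r_uu, r_uv, r_vv. Take dot products:
  L(u, v) = r_uu · N̂ = 0,
  M(u, v) = r_uv · N̂ = -4/sqrt(u^2 + 16),
  N(u, v) = r_vv · N̂ = 0.
Evaluating at (u, v) = (5/2, pi):
  L = 0, M = -8*sqrt(89)/89, N = 0.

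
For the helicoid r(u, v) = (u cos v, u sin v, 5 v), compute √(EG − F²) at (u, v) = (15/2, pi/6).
√(EG − F²)|_{(15/2, pi/6)} = 5*sqrt(13)/2

E = 1, F = 0, G = u^2 + 25; EG − F² = u^2 + 25; √(EG − F²) = sqrt(u^2 + 25). At the given point: 5*sqrt(13)/2.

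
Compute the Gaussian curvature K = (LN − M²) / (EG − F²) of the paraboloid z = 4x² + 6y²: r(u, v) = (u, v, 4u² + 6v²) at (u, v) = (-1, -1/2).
K = 96/10201

Coefficients of the first fundamental form: E = 64*u^2 + 1, F = 96*u*v, G = 144*v^2 + 1.
Coefficients of the second fundamental form: L = 8/sqrt(64*u^2 + 144*v^2 + 1), M = 0, N = 12/sqrt(64*u^2 + 144*v^2 + 1).
Assemble K = (LN − M²)/(EG − F²) = 96/(4096*u^4 + 18432*u^2*v^2 + 128*u^2 + 20736*v^4 + 288*v^2 + 1). At (u, v) = (-1, -1/2): K = 96/10201.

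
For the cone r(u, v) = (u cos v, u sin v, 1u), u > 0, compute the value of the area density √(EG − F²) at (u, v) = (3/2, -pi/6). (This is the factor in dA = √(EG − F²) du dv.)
√(EG − F²)|_{(3/2, -pi/6)} = 3*sqrt(2)/2

E = 2, F = 0, G = u^2, so EG − F² = 2*u^2. Taking the positive square root: √(EG − F²) = sqrt(2)*Abs(u). At (u, v) = (3/2, -pi/6): 3*sqrt(2)/2.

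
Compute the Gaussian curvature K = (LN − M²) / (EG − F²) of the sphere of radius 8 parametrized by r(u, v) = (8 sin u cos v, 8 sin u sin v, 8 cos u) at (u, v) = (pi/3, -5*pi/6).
K = 1/64

Coefficients of the first fundamental form: E = 64, F = 0, G = 64*sin(u)^2.
Coefficients of the second fundamental form: L = -8*sin(u)/Abs(sin(u)), M = 0, N = -8*sin(u)^3/Abs(sin(u)).
Assemble K = (LN − M²)/(EG − F²) = 1/64. At (u, v) = (pi/3, -5*pi/6): K = 1/64.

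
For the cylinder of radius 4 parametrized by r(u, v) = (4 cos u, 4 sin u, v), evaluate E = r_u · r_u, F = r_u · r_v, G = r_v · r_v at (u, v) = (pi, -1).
E = 16;  F = 0;  G = 1

Partials: r_u = (-4*sin(u), 4*cos(u), 0), r_v = (0, 0, 1). As functions of (u, v):
  E = r_u · r_u = 16,
  F = r_u · r_v = 0,
  G = r_v · r_v = 1.
Evaluating at (u, v) = (pi, -1): E = 16, F = 0, G = 1.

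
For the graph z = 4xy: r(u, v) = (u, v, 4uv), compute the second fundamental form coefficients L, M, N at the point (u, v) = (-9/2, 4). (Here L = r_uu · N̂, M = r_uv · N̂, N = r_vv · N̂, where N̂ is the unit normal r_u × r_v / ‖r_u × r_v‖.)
L = 0;  M = 4*sqrt(581)/581;  N = 0

Compute the unit normal N̂(u, v) = (-4*v/sqrt(16*u^2 + 16*v^2 + 1), -4*u/sqrt(16*u^2 + 16*v^2 + 1), 1/sqrt(16*u^2 + 16*v^2 + 1)), and the second partials r_uu, r_uv, r_vv. Take dot products:
  L(u, v) = r_uu · N̂ = 0,
  M(u, v) = r_uv · N̂ = 4/sqrt(16*u^2 + 16*v^2 + 1),
  N(u, v) = r_vv · N̂ = 0.
Evaluating at (u, v) = (-9/2, 4):
  L = 0, M = 4*sqrt(581)/581, N = 0.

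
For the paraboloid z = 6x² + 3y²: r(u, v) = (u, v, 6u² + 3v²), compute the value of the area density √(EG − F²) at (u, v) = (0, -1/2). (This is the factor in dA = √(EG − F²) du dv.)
√(EG − F²)|_{(0, -1/2)} = sqrt(10)

E = 144*u^2 + 1, F = 72*u*v, G = 36*v^2 + 1, so EG − F² = 144*u^2 + 36*v^2 + 1. Taking the positive square root: √(EG − F²) = sqrt(144*u^2 + 36*v^2 + 1). At (u, v) = (0, -1/2): sqrt(10).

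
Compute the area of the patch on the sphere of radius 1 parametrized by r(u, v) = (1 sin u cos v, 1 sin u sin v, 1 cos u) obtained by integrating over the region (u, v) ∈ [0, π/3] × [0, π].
Area = pi/2

Area = ∫∫ √(EG − F²) du dv with √(EG − F²) = Abs(sin(u)). Integrating over [0, π/3] × [0, π] gives pi/2.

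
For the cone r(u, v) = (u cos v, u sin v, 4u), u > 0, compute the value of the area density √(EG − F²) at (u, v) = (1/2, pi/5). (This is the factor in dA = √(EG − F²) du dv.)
√(EG − F²)|_{(1/2, pi/5)} = sqrt(17)/2

E = 17, F = 0, G = u^2, so EG − F² = 17*u^2. Taking the positive square root: √(EG − F²) = sqrt(17)*Abs(u). At (u, v) = (1/2, pi/5): sqrt(17)/2.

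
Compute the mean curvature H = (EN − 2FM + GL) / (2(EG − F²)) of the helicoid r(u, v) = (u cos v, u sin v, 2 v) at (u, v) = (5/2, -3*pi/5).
H = 0

With E = 1, F = 0, G = u^2 + 4, L = 0, M = -2/sqrt(u^2 + 4), N = 0, assemble
  H = (EN − 2FM + GL) / (2(EG − F²)) = 0.
At (u, v) = (5/2, -3*pi/5): H = 0.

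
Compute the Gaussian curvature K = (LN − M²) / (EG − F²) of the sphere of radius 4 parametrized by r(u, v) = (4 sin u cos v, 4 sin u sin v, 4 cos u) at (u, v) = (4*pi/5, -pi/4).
K = 1/16

Coefficients of the first fundamental form: E = 16, F = 0, G = 16*sin(u)^2.
Coefficients of the second fundamental form: L = -4*sin(u)/Abs(sin(u)), M = 0, N = -4*sin(u)^3/Abs(sin(u)).
Assemble K = (LN − M²)/(EG − F²) = 1/16. At (u, v) = (4*pi/5, -pi/4): K = 1/16.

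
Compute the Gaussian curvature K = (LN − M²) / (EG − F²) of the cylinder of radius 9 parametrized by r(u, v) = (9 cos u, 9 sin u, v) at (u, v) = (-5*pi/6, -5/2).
K = 0

Coefficients of the first fundamental form: E = 81, F = 0, G = 1.
Coefficients of the second fundamental form: L = -9, M = 0, N = 0.
Assemble K = (LN − M²)/(EG − F²) = 0. At (u, v) = (-5*pi/6, -5/2): K = 0.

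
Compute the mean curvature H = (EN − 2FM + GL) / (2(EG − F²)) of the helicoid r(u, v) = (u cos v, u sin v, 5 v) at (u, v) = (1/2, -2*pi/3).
H = 0

With E = 1, F = 0, G = u^2 + 25, L = 0, M = -5/sqrt(u^2 + 25), N = 0, assemble
  H = (EN − 2FM + GL) / (2(EG − F²)) = 0.
At (u, v) = (1/2, -2*pi/3): H = 0.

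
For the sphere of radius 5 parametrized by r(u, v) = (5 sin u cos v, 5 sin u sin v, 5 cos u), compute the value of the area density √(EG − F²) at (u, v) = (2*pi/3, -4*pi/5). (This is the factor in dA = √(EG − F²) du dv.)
√(EG − F²)|_{(2*pi/3, -4*pi/5)} = 25*sqrt(3)/2

E = 25, F = 0, G = 25*sin(u)^2, so EG − F² = 625*sin(u)^2. Taking the positive square root: √(EG − F²) = 25*Abs(sin(u)). At (u, v) = (2*pi/3, -4*pi/5): 25*sqrt(3)/2.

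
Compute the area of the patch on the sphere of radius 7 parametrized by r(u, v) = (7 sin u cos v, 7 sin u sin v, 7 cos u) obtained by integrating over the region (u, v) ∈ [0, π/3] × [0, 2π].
Area = 49*pi

Area = ∫∫ √(EG − F²) du dv with √(EG − F²) = 49*Abs(sin(u)). Integrating over [0, π/3] × [0, 2π] gives 49*pi.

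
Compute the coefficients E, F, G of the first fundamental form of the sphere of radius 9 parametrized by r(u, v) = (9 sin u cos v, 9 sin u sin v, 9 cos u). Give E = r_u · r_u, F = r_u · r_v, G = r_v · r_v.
E = 81;  F = 0;  G = 81*sin(u)^2

Compute partials: r_u = (9*cos(u)*cos(v), 9*sin(v)*cos(u), -9*sin(u)), r_v = (-9*sin(u)*sin(v), 9*sin(u)*cos(v), 0). Then
  E = r_u · r_u = 81,
  F = r_u · r_v = 0,
  G = r_v · r_v = 81*sin(u)^2.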